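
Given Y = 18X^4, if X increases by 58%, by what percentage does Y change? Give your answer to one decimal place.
523.2%

For Y = 18X^4:
If X → X(1 + 0.58)
Then Y → Y · (1 + 0.58)^4
     ≈ Y · 6.2320

Percentage change = ((1 + 0.58)^4 − 1) × 100% ≈ 523.2%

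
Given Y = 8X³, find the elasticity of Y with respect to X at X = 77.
Elasticity = 3

Elasticity = (dY/dX) · (X/Y)

dY/dX = 24·X²
At X = 77: dY/dX = 142296, Y = 3652264

Elasticity = 142296 · (77 / 3652264) = 3

Interpretation: for a small percentage change in X, the percentage change in Y is approximately 3.00 times as large.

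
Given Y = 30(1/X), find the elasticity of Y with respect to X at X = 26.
Elasticity = -1

Elasticity = (dY/dX) · (X/Y)

dY/dX = -30/X²
At X = 26: dY/dX = -15/338, Y = 15/13

Elasticity = (-15/338) · (26 / (15/13)) = -1

Interpretation: for a small percentage change in X, the percentage change in Y is approximately -1.00 times as large.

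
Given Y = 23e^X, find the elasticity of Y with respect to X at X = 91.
Elasticity = 91

Elasticity = (dY/dX) · (X/Y)

dY/dX = 23·e^X
At X = 91: dY/dX = 23·e^91, Y = 23·e^91

Elasticity = (23·e^91) · (91 / (23·e^91)) = 91

Interpretation: for a small percentage change in X, the percentage change in Y is approximately 91.00 times as large.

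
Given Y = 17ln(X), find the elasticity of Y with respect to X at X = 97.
Elasticity = 1/ln(97) ≈ 0.2186

Elasticity = (dY/dX) · (X/Y)

dY/dX = 17/X
At X = 97: dY/dX = 17/97, Y = 17·ln(97)

Elasticity = (17/97) · (97 / (17·ln(97))) = 1/ln(97) ≈ 0.2186

Interpretation: for a small percentage change in X, the percentage change in Y is approximately 0.22 times as large.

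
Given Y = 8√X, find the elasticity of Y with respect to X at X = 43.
Elasticity = 1/2

Elasticity = (dY/dX) · (X/Y)

dY/dX = 4/√X
At X = 43: dY/dX = 4·√43/43, Y = 8·√43

Elasticity = (4·√43/43) · (43 / (8·√43)) = 1/2

Interpretation: for a small percentage change in X, the percentage change in Y is approximately 0.50 times as large.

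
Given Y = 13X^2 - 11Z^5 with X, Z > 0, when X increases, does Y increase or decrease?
Y increases

Taking the partial derivative:
∂Y/∂X = 26X

∂Y/∂X = 26X > 0 (assuming positive values)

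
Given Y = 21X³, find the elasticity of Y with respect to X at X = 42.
Elasticity = 3

Elasticity = (dY/dX) · (X/Y)

dY/dX = 63·X²
At X = 42: dY/dX = 111132, Y = 1555848

Elasticity = 111132 · (42 / 1555848) = 3

Interpretation: for a small percentage change in X, the percentage change in Y is approximately 3.00 times as large.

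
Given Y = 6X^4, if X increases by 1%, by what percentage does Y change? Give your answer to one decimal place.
4.1%

For Y = 6X^4:
If X → X(1 + 0.01)
Then Y → Y · (1 + 0.01)^4
     ≈ Y · 1.0406

Percentage change = ((1 + 0.01)^4 − 1) × 100% ≈ 4.1%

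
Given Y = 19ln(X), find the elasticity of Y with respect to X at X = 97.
Elasticity = 1/ln(97) ≈ 0.2186

Elasticity = (dY/dX) · (X/Y)

dY/dX = 19/X
At X = 97: dY/dX = 19/97, Y = 19·ln(97)

Elasticity = (19/97) · (97 / (19·ln(97))) = 1/ln(97) ≈ 0.2186

Interpretation: for a small percentage change in X, the percentage change in Y is approximately 0.22 times as large.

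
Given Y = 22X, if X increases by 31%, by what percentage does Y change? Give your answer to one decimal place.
31.0%

For Y = 22X:
If X → X(1 + 0.31)
Then Y → Y · (1 + 0.31)^1
     = Y · 1.3100

Percentage change = ((1 + 0.31)^1 − 1) × 100% = 31.0%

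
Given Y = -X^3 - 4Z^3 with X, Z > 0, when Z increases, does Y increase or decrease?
Y decreases

Taking the partial derivative:
∂Y/∂Z = -12Z^2

∂Y/∂Z = -12Z^2 < 0 (assuming positive values)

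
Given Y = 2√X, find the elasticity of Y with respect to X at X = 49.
Elasticity = 1/2

Elasticity = (dY/dX) · (X/Y)

dY/dX = 1/√X
At X = 49: dY/dX = 1/7, Y = 14

Elasticity = (1/7) · (49 / 14) = 1/2

Interpretation: for a small percentage change in X, the percentage change in Y is approximately 0.50 times as large.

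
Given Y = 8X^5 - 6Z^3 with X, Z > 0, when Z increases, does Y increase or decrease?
Y decreases

Taking the partial derivative:
∂Y/∂Z = -18Z^2

∂Y/∂Z = -18Z^2 < 0 (assuming positive values)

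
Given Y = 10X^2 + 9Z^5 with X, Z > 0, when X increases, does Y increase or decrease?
Y increases

Taking the partial derivative:
∂Y/∂X = 20X

∂Y/∂X = 20X > 0 (assuming positive values)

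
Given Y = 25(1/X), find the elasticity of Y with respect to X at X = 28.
Elasticity = -1

Elasticity = (dY/dX) · (X/Y)

dY/dX = -25/X²
At X = 28: dY/dX = -25/784, Y = 25/28

Elasticity = (-25/784) · (28 / (25/28)) = -1

Interpretation: for a small percentage change in X, the percentage change in Y is approximately -1.00 times as large.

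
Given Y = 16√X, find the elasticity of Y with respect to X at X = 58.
Elasticity = 1/2

Elasticity = (dY/dX) · (X/Y)

dY/dX = 8/√X
At X = 58: dY/dX = 4·√58/29, Y = 16·√58

Elasticity = (4·√58/29) · (58 / (16·√58)) = 1/2

Interpretation: for a small percentage change in X, the percentage change in Y is approximately 0.50 times as large.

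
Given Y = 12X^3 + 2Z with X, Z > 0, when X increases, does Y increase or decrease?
Y increases

Taking the partial derivative:
∂Y/∂X = 36X^2

∂Y/∂X = 36X^2 > 0 (assuming positive values)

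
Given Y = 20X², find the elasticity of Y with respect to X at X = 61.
Elasticity = 2

Elasticity = (dY/dX) · (X/Y)

dY/dX = 40·X
At X = 61: dY/dX = 2440, Y = 74420

Elasticity = 2440 · (61 / 74420) = 2

Interpretation: for a small percentage change in X, the percentage change in Y is approximately 2.00 times as large.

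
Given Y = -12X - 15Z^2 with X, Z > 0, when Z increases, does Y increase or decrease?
Y decreases

Taking the partial derivative:
∂Y/∂Z = -30Z

∂Y/∂Z = -30Z < 0 (assuming positive values)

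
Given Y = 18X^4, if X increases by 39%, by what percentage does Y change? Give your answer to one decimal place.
273.3%

For Y = 18X^4:
If X → X(1 + 0.39)
Then Y → Y · (1 + 0.39)^4
     ≈ Y · 3.7330

Percentage change = ((1 + 0.39)^4 − 1) × 100% ≈ 273.3%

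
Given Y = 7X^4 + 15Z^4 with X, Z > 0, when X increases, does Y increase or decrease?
Y increases

Taking the partial derivative:
∂Y/∂X = 28X^3

∂Y/∂X = 28X^3 > 0 (assuming positive values)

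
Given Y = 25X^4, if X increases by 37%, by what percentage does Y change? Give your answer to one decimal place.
252.3%

For Y = 25X^4:
If X → X(1 + 0.37)
Then Y → Y · (1 + 0.37)^4
     ≈ Y · 3.5228

Percentage change = ((1 + 0.37)^4 − 1) × 100% ≈ 252.3%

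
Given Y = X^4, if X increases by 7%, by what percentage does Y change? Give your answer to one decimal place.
31.1%

For Y = X^4:
If X → X(1 + 0.07)
Then Y → Y · (1 + 0.07)^4
     ≈ Y · 1.3108

Percentage change = ((1 + 0.07)^4 − 1) × 100% ≈ 31.1%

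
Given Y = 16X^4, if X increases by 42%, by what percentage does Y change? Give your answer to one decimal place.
306.6%

For Y = 16X^4:
If X → X(1 + 0.42)
Then Y → Y · (1 + 0.42)^4
     ≈ Y · 4.0659

Percentage change = ((1 + 0.42)^4 − 1) × 100% ≈ 306.6%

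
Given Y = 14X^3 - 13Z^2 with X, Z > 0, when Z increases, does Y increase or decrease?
Y decreases

Taking the partial derivative:
∂Y/∂Z = -26Z

∂Y/∂Z = -26Z < 0 (assuming positive values)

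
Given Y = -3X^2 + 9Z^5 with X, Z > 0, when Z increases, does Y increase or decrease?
Y increases

Taking the partial derivative:
∂Y/∂Z = 45Z^4

∂Y/∂Z = 45Z^4 > 0 (assuming positive values)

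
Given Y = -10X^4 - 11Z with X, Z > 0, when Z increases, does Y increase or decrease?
Y decreases

Taking the partial derivative:
∂Y/∂Z = -11

∂Y/∂Z = -11 < 0 (assuming positive values)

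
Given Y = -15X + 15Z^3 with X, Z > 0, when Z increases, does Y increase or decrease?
Y increases

Taking the partial derivative:
∂Y/∂Z = 45Z^2

∂Y/∂Z = 45Z^2 > 0 (assuming positive values)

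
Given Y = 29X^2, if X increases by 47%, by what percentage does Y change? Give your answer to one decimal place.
116.1%

For Y = 29X^2:
If X → X(1 + 0.47)
Then Y → Y · (1 + 0.47)^2
     = Y · 2.1609

Percentage change = ((1 + 0.47)^2 − 1) × 100% ≈ 116.1%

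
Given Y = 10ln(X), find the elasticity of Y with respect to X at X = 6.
Elasticity = 1/ln(6) ≈ 0.5581

Elasticity = (dY/dX) · (X/Y)

dY/dX = 10/X
At X = 6: dY/dX = 5/3, Y = 10·ln(6)

Elasticity = (5/3) · (6 / (10·ln(6))) = 1/ln(6) ≈ 0.5581

Interpretation: for a small percentage change in X, the percentage change in Y is approximately 0.56 times as large.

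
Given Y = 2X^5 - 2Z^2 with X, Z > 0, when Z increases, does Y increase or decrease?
Y decreases

Taking the partial derivative:
∂Y/∂Z = -4Z

∂Y/∂Z = -4Z < 0 (assuming positive values)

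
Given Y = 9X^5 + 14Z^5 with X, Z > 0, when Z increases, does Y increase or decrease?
Y increases

Taking the partial derivative:
∂Y/∂Z = 70Z^4

∂Y/∂Z = 70Z^4 > 0 (assuming positive values)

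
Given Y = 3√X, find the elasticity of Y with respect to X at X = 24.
Elasticity = 1/2

Elasticity = (dY/dX) · (X/Y)

dY/dX = 3/(2·√X)
At X = 24: dY/dX = √6/8, Y = 6·√6

Elasticity = (√6/8) · (24 / (6·√6)) = 1/2

Interpretation: for a small percentage change in X, the percentage change in Y is approximately 0.50 times as large.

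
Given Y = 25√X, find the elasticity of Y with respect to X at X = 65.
Elasticity = 1/2

Elasticity = (dY/dX) · (X/Y)

dY/dX = 25/(2·√X)
At X = 65: dY/dX = 5·√65/26, Y = 25·√65

Elasticity = (5·√65/26) · (65 / (25·√65)) = 1/2

Interpretation: for a small percentage change in X, the percentage change in Y is approximately 0.50 times as large.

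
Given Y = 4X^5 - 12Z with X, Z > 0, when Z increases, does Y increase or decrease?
Y decreases

Taking the partial derivative:
∂Y/∂Z = -12

∂Y/∂Z = -12 < 0 (assuming positive values)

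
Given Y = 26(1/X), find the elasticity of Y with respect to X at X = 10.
Elasticity = -1

Elasticity = (dY/dX) · (X/Y)

dY/dX = -26/X²
At X = 10: dY/dX = -13/50, Y = 13/5

Elasticity = (-13/50) · (10 / (13/5)) = -1

Interpretation: for a small percentage change in X, the percentage change in Y is approximately -1.00 times as large.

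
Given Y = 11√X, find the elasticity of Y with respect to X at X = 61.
Elasticity = 1/2

Elasticity = (dY/dX) · (X/Y)

dY/dX = 11/(2·√X)
At X = 61: dY/dX = 11·√61/122, Y = 11·√61

Elasticity = (11·√61/122) · (61 / (11·√61)) = 1/2

Interpretation: for a small percentage change in X, the percentage change in Y is approximately 0.50 times as large.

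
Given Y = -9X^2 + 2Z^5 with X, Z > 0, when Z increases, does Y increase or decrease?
Y increases

Taking the partial derivative:
∂Y/∂Z = 10Z^4

∂Y/∂Z = 10Z^4 > 0 (assuming positive values)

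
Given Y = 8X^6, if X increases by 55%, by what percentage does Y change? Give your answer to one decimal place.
1286.7%

For Y = 8X^6:
If X → X(1 + 0.55)
Then Y → Y · (1 + 0.55)^6
     ≈ Y · 13.8672

Percentage change = ((1 + 0.55)^6 − 1) × 100% ≈ 1286.7%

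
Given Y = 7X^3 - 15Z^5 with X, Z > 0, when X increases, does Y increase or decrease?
Y increases

Taking the partial derivative:
∂Y/∂X = 21X^2

∂Y/∂X = 21X^2 > 0 (assuming positive values)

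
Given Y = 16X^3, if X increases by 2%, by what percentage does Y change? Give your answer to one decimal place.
6.1%

For Y = 16X^3:
If X → X(1 + 0.02)
Then Y → Y · (1 + 0.02)^3
     ≈ Y · 1.0612

Percentage change = ((1 + 0.02)^3 − 1) × 100% ≈ 6.1%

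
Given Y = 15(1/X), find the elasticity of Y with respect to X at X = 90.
Elasticity = -1

Elasticity = (dY/dX) · (X/Y)

dY/dX = -15/X²
At X = 90: dY/dX = -1/540, Y = 1/6

Elasticity = (-1/540) · (90 / (1/6)) = -1

Interpretation: for a small percentage change in X, the percentage change in Y is approximately -1.00 times as large.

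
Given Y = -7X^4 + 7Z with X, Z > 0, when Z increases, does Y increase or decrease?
Y increases

Taking the partial derivative:
∂Y/∂Z = 7

∂Y/∂Z = 7 > 0 (assuming positive values)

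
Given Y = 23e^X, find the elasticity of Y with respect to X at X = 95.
Elasticity = 95

Elasticity = (dY/dX) · (X/Y)

dY/dX = 23·e^X
At X = 95: dY/dX = 23·e^95, Y = 23·e^95

Elasticity = (23·e^95) · (95 / (23·e^95)) = 95

Interpretation: for a small percentage change in X, the percentage change in Y is approximately 95.00 times as large.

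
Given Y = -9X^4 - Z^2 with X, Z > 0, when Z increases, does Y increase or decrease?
Y decreases

Taking the partial derivative:
∂Y/∂Z = -2Z

∂Y/∂Z = -2Z < 0 (assuming positive values)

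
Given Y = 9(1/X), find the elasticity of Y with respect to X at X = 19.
Elasticity = -1

Elasticity = (dY/dX) · (X/Y)

dY/dX = -9/X²
At X = 19: dY/dX = -9/361, Y = 9/19

Elasticity = (-9/361) · (19 / (9/19)) = -1

Interpretation: for a small percentage change in X, the percentage change in Y is approximately -1.00 times as large.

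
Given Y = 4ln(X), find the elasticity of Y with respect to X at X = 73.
Elasticity = 1/ln(73) ≈ 0.2331

Elasticity = (dY/dX) · (X/Y)

dY/dX = 4/X
At X = 73: dY/dX = 4/73, Y = 4·ln(73)

Elasticity = (4/73) · (73 / (4·ln(73))) = 1/ln(73) ≈ 0.2331

Interpretation: for a small percentage change in X, the percentage change in Y is approximately 0.23 times as large.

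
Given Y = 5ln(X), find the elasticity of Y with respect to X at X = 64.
Elasticity = 1/ln(64) ≈ 0.2404

Elasticity = (dY/dX) · (X/Y)

dY/dX = 5/X
At X = 64: dY/dX = 5/64, Y = 5·ln(64)

Elasticity = (5/64) · (64 / (5·ln(64))) = 1/ln(64) ≈ 0.2404

Interpretation: for a small percentage change in X, the percentage change in Y is approximately 0.24 times as large.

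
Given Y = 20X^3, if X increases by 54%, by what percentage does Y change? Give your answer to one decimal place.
265.2%

For Y = 20X^3:
If X → X(1 + 0.54)
Then Y → Y · (1 + 0.54)^3
     ≈ Y · 3.6523

Percentage change = ((1 + 0.54)^3 − 1) × 100% ≈ 265.2%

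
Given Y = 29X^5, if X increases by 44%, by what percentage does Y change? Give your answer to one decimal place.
519.2%

For Y = 29X^5:
If X → X(1 + 0.44)
Then Y → Y · (1 + 0.44)^5
     ≈ Y · 6.1917

Percentage change = ((1 + 0.44)^5 − 1) × 100% ≈ 519.2%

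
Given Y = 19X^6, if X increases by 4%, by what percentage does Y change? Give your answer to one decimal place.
26.5%

For Y = 19X^6:
If X → X(1 + 0.04)
Then Y → Y · (1 + 0.04)^6
     ≈ Y · 1.2653

Percentage change = ((1 + 0.04)^6 − 1) × 100% ≈ 26.5%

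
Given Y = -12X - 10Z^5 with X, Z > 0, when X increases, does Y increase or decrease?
Y decreases

Taking the partial derivative:
∂Y/∂X = -12

∂Y/∂X = -12 < 0 (assuming positive values)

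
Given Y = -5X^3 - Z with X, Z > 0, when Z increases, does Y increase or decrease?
Y decreases

Taking the partial derivative:
∂Y/∂Z = -1

∂Y/∂Z = -1 < 0 (assuming positive values)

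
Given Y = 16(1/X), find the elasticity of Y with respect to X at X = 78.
Elasticity = -1

Elasticity = (dY/dX) · (X/Y)

dY/dX = -16/X²
At X = 78: dY/dX = -4/1521, Y = 8/39

Elasticity = (-4/1521) · (78 / (8/39)) = -1

Interpretation: for a small percentage change in X, the percentage change in Y is approximately -1.00 times as large.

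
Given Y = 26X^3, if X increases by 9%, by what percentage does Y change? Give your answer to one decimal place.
29.5%

For Y = 26X^3:
If X → X(1 + 0.09)
Then Y → Y · (1 + 0.09)^3
     ≈ Y · 1.2950

Percentage change = ((1 + 0.09)^3 − 1) × 100% ≈ 29.5%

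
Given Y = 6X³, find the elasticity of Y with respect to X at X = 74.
Elasticity = 3

Elasticity = (dY/dX) · (X/Y)

dY/dX = 18·X²
At X = 74: dY/dX = 98568, Y = 2431344

Elasticity = 98568 · (74 / 2431344) = 3

Interpretation: for a small percentage change in X, the percentage change in Y is approximately 3.00 times as large.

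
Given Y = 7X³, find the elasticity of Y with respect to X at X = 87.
Elasticity = 3

Elasticity = (dY/dX) · (X/Y)

dY/dX = 21·X²
At X = 87: dY/dX = 158949, Y = 4609521

Elasticity = 158949 · (87 / 4609521) = 3

Interpretation: for a small percentage change in X, the percentage change in Y is approximately 3.00 times as large.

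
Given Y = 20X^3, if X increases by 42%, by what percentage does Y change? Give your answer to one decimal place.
186.3%

For Y = 20X^3:
If X → X(1 + 0.42)
Then Y → Y · (1 + 0.42)^3
     ≈ Y · 2.8633

Percentage change = ((1 + 0.42)^3 − 1) × 100% ≈ 186.3%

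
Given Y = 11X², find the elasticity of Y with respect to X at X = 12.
Elasticity = 2

Elasticity = (dY/dX) · (X/Y)

dY/dX = 22·X
At X = 12: dY/dX = 264, Y = 1584

Elasticity = 264 · (12 / 1584) = 2

Interpretation: for a small percentage change in X, the percentage change in Y is approximately 2.00 times as large.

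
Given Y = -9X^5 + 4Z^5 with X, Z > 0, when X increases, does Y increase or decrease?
Y decreases

Taking the partial derivative:
∂Y/∂X = -45X^4

∂Y/∂X = -45X^4 < 0 (assuming positive values)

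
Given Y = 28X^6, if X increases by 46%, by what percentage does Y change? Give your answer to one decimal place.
868.5%

For Y = 28X^6:
If X → X(1 + 0.46)
Then Y → Y · (1 + 0.46)^6
     ≈ Y · 9.6854

Percentage change = ((1 + 0.46)^6 − 1) × 100% ≈ 868.5%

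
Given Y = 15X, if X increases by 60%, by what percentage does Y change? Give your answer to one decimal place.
60.0%

For Y = 15X:
If X → X(1 + 0.6)
Then Y → Y · (1 + 0.6)^1
     = Y · 1.6000

Percentage change = ((1 + 0.6)^1 − 1) × 100% = 60.0%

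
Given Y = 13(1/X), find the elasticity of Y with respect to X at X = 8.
Elasticity = -1

Elasticity = (dY/dX) · (X/Y)

dY/dX = -13/X²
At X = 8: dY/dX = -13/64, Y = 13/8

Elasticity = (-13/64) · (8 / (13/8)) = -1

Interpretation: for a small percentage change in X, the percentage change in Y is approximately -1.00 times as large.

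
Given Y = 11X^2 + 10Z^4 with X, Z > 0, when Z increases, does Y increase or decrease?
Y increases

Taking the partial derivative:
∂Y/∂Z = 40Z^3

∂Y/∂Z = 40Z^3 > 0 (assuming positive values)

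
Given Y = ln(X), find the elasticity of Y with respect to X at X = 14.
Elasticity = 1/ln(14) ≈ 0.3789

Elasticity = (dY/dX) · (X/Y)

dY/dX = 1/X
At X = 14: dY/dX = 1/14, Y = ln(14)

Elasticity = (1/14) · (14 / (ln(14))) = 1/ln(14) ≈ 0.3789

Interpretation: for a small percentage change in X, the percentage change in Y is approximately 0.38 times as large.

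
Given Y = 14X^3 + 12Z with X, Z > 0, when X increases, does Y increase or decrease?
Y increases

Taking the partial derivative:
∂Y/∂X = 42X^2

∂Y/∂X = 42X^2 > 0 (assuming positive values)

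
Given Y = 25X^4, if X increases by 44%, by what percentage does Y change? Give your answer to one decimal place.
330.0%

For Y = 25X^4:
If X → X(1 + 0.44)
Then Y → Y · (1 + 0.44)^4
     ≈ Y · 4.2998

Percentage change = ((1 + 0.44)^4 − 1) × 100% ≈ 330.0%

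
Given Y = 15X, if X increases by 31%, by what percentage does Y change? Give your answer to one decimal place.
31.0%

For Y = 15X:
If X → X(1 + 0.31)
Then Y → Y · (1 + 0.31)^1
     = Y · 1.3100

Percentage change = ((1 + 0.31)^1 − 1) × 100% = 31.0%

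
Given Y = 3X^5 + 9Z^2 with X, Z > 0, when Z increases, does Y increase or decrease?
Y increases

Taking the partial derivative:
∂Y/∂Z = 18Z

∂Y/∂Z = 18Z > 0 (assuming positive values)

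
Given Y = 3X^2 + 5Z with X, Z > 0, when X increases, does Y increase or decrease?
Y increases

Taking the partial derivative:
∂Y/∂X = 6X

∂Y/∂X = 6X > 0 (assuming positive values)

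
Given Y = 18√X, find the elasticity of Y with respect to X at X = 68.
Elasticity = 1/2

Elasticity = (dY/dX) · (X/Y)

dY/dX = 9/√X
At X = 68: dY/dX = 9·√17/34, Y = 36·√17

Elasticity = (9·√17/34) · (68 / (36·√17)) = 1/2

Interpretation: for a small percentage change in X, the percentage change in Y is approximately 0.50 times as large.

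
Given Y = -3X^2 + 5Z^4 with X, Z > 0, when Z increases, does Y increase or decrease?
Y increases

Taking the partial derivative:
∂Y/∂Z = 20Z^3

∂Y/∂Z = 20Z^3 > 0 (assuming positive values)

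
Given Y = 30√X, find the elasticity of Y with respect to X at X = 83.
Elasticity = 1/2

Elasticity = (dY/dX) · (X/Y)

dY/dX = 15/√X
At X = 83: dY/dX = 15·√83/83, Y = 30·√83

Elasticity = (15·√83/83) · (83 / (30·√83)) = 1/2

Interpretation: for a small percentage change in X, the percentage change in Y is approximately 0.50 times as large.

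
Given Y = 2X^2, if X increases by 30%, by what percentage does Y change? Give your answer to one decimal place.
69.0%

For Y = 2X^2:
If X → X(1 + 0.3)
Then Y → Y · (1 + 0.3)^2
     = Y · 1.6900

Percentage change = ((1 + 0.3)^2 − 1) × 100% = 69.0%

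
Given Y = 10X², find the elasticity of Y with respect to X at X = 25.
Elasticity = 2

Elasticity = (dY/dX) · (X/Y)

dY/dX = 20·X
At X = 25: dY/dX = 500, Y = 6250

Elasticity = 500 · (25 / 6250) = 2

Interpretation: for a small percentage change in X, the percentage change in Y is approximately 2.00 times as large.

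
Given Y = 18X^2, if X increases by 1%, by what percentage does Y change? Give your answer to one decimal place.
2.0%

For Y = 18X^2:
If X → X(1 + 0.01)
Then Y → Y · (1 + 0.01)^2
     = Y · 1.0201

Percentage change = ((1 + 0.01)^2 − 1) × 100% ≈ 2.0%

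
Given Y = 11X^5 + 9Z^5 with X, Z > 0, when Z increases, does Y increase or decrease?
Y increases

Taking the partial derivative:
∂Y/∂Z = 45Z^4

∂Y/∂Z = 45Z^4 > 0 (assuming positive values)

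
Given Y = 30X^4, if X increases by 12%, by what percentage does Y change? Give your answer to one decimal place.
57.4%

For Y = 30X^4:
If X → X(1 + 0.12)
Then Y → Y · (1 + 0.12)^4
     ≈ Y · 1.5735

Percentage change = ((1 + 0.12)^4 − 1) × 100% ≈ 57.4%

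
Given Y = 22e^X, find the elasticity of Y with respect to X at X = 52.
Elasticity = 52

Elasticity = (dY/dX) · (X/Y)

dY/dX = 22·e^X
At X = 52: dY/dX = 22·e^52, Y = 22·e^52

Elasticity = (22·e^52) · (52 / (22·e^52)) = 52

Interpretation: for a small percentage change in X, the percentage change in Y is approximately 52.00 times as large.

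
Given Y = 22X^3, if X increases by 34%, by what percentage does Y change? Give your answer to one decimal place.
140.6%

For Y = 22X^3:
If X → X(1 + 0.34)
Then Y → Y · (1 + 0.34)^3
     ≈ Y · 2.4061

Percentage change = ((1 + 0.34)^3 − 1) × 100% ≈ 140.6%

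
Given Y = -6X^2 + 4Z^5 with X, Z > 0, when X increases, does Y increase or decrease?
Y decreases

Taking the partial derivative:
∂Y/∂X = -12X

∂Y/∂X = -12X < 0 (assuming positive values)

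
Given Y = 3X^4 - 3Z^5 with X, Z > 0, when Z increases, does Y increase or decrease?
Y decreases

Taking the partial derivative:
∂Y/∂Z = -15Z^4

∂Y/∂Z = -15Z^4 < 0 (assuming positive values)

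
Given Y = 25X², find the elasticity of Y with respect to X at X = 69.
Elasticity = 2

Elasticity = (dY/dX) · (X/Y)

dY/dX = 50·X
At X = 69: dY/dX = 3450, Y = 119025

Elasticity = 3450 · (69 / 119025) = 2

Interpretation: for a small percentage change in X, the percentage change in Y is approximately 2.00 times as large.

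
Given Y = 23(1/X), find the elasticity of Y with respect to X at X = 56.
Elasticity = -1

Elasticity = (dY/dX) · (X/Y)

dY/dX = -23/X²
At X = 56: dY/dX = -23/3136, Y = 23/56

Elasticity = (-23/3136) · (56 / (23/56)) = -1

Interpretation: for a small percentage change in X, the percentage change in Y is approximately -1.00 times as large.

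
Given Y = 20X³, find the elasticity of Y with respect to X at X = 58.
Elasticity = 3

Elasticity = (dY/dX) · (X/Y)

dY/dX = 60·X²
At X = 58: dY/dX = 201840, Y = 3902240

Elasticity = 201840 · (58 / 3902240) = 3

Interpretation: for a small percentage change in X, the percentage change in Y is approximately 3.00 times as large.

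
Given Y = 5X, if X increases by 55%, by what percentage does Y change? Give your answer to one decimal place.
55.0%

For Y = 5X:
If X → X(1 + 0.55)
Then Y → Y · (1 + 0.55)^1
     = Y · 1.5500

Percentage change = ((1 + 0.55)^1 − 1) × 100% = 55.0%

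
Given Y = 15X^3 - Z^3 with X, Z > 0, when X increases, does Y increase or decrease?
Y increases

Taking the partial derivative:
∂Y/∂X = 45X^2

∂Y/∂X = 45X^2 > 0 (assuming positive values)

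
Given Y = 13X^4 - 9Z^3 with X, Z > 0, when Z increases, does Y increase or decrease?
Y decreases

Taking the partial derivative:
∂Y/∂Z = -27Z^2

∂Y/∂Z = -27Z^2 < 0 (assuming positive values)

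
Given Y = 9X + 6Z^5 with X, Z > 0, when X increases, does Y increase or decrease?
Y increases

Taking the partial derivative:
∂Y/∂X = 9

∂Y/∂X = 9 > 0 (assuming positive values)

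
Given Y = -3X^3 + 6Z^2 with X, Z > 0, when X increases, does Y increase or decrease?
Y decreases

Taking the partial derivative:
∂Y/∂X = -9X^2

∂Y/∂X = -9X^2 < 0 (assuming positive values)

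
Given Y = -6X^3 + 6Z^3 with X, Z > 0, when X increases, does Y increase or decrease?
Y decreases

Taking the partial derivative:
∂Y/∂X = -18X^2

∂Y/∂X = -18X^2 < 0 (assuming positive values)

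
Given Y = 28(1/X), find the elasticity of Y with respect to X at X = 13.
Elasticity = -1

Elasticity = (dY/dX) · (X/Y)

dY/dX = -28/X²
At X = 13: dY/dX = -28/169, Y = 28/13

Elasticity = (-28/169) · (13 / (28/13)) = -1

Interpretation: for a small percentage change in X, the percentage change in Y is approximately -1.00 times as large.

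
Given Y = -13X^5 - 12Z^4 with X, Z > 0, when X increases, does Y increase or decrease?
Y decreases

Taking the partial derivative:
∂Y/∂X = -65X^4

∂Y/∂X = -65X^4 < 0 (assuming positive values)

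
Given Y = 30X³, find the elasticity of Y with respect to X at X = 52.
Elasticity = 3

Elasticity = (dY/dX) · (X/Y)

dY/dX = 90·X²
At X = 52: dY/dX = 243360, Y = 4218240

Elasticity = 243360 · (52 / 4218240) = 3

Interpretation: for a small percentage change in X, the percentage change in Y is approximately 3.00 times as large.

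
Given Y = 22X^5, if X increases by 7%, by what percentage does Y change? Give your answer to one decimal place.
40.3%

For Y = 22X^5:
If X → X(1 + 0.07)
Then Y → Y · (1 + 0.07)^5
     ≈ Y · 1.4026

Percentage change = ((1 + 0.07)^5 − 1) × 100% ≈ 40.3%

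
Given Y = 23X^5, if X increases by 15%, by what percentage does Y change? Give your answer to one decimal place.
101.1%

For Y = 23X^5:
If X → X(1 + 0.15)
Then Y → Y · (1 + 0.15)^5
     ≈ Y · 2.0114

Percentage change = ((1 + 0.15)^5 − 1) × 100% ≈ 101.1%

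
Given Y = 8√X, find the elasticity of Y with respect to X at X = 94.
Elasticity = 1/2

Elasticity = (dY/dX) · (X/Y)

dY/dX = 4/√X
At X = 94: dY/dX = 2·√94/47, Y = 8·√94

Elasticity = (2·√94/47) · (94 / (8·√94)) = 1/2

Interpretation: for a small percentage change in X, the percentage change in Y is approximately 0.50 times as large.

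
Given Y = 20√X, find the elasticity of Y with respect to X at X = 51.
Elasticity = 1/2

Elasticity = (dY/dX) · (X/Y)

dY/dX = 10/√X
At X = 51: dY/dX = 10·√51/51, Y = 20·√51

Elasticity = (10·√51/51) · (51 / (20·√51)) = 1/2

Interpretation: for a small percentage change in X, the percentage change in Y is approximately 0.50 times as large.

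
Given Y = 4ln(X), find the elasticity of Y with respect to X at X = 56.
Elasticity = 1/ln(56) ≈ 0.2484

Elasticity = (dY/dX) · (X/Y)

dY/dX = 4/X
At X = 56: dY/dX = 1/14, Y = 4·ln(56)

Elasticity = (1/14) · (56 / (4·ln(56))) = 1/ln(56) ≈ 0.2484

Interpretation: for a small percentage change in X, the percentage change in Y is approximately 0.25 times as large.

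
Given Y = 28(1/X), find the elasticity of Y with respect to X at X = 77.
Elasticity = -1

Elasticity = (dY/dX) · (X/Y)

dY/dX = -28/X²
At X = 77: dY/dX = -4/847, Y = 4/11

Elasticity = (-4/847) · (77 / (4/11)) = -1

Interpretation: for a small percentage change in X, the percentage change in Y is approximately -1.00 times as large.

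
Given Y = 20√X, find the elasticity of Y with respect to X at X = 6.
Elasticity = 1/2

Elasticity = (dY/dX) · (X/Y)

dY/dX = 10/√X
At X = 6: dY/dX = 5·√6/3, Y = 20·√6

Elasticity = (5·√6/3) · (6 / (20·√6)) = 1/2

Interpretation: for a small percentage change in X, the percentage change in Y is approximately 0.50 times as large.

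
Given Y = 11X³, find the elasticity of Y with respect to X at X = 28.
Elasticity = 3

Elasticity = (dY/dX) · (X/Y)

dY/dX = 33·X²
At X = 28: dY/dX = 25872, Y = 241472

Elasticity = 25872 · (28 / 241472) = 3

Interpretation: for a small percentage change in X, the percentage change in Y is approximately 3.00 times as large.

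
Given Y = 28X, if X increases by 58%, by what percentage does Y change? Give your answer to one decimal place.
58.0%

For Y = 28X:
If X → X(1 + 0.58)
Then Y → Y · (1 + 0.58)^1
     = Y · 1.5800

Percentage change = ((1 + 0.58)^1 − 1) × 100% = 58.0%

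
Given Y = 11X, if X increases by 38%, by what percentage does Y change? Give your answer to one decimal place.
38.0%

For Y = 11X:
If X → X(1 + 0.38)
Then Y → Y · (1 + 0.38)^1
     = Y · 1.3800

Percentage change = ((1 + 0.38)^1 − 1) × 100% = 38.0%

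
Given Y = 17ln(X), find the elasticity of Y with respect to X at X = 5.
Elasticity = 1/ln(5) ≈ 0.6213

Elasticity = (dY/dX) · (X/Y)

dY/dX = 17/X
At X = 5: dY/dX = 17/5, Y = 17·ln(5)

Elasticity = (17/5) · (5 / (17·ln(5))) = 1/ln(5) ≈ 0.6213

Interpretation: for a small percentage change in X, the percentage change in Y is approximately 0.62 times as large.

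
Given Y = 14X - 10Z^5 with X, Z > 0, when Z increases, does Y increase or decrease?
Y decreases

Taking the partial derivative:
∂Y/∂Z = -50Z^4

∂Y/∂Z = -50Z^4 < 0 (assuming positive values)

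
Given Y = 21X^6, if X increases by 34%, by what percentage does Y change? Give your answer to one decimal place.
478.9%

For Y = 21X^6:
If X → X(1 + 0.34)
Then Y → Y · (1 + 0.34)^6
     ≈ Y · 5.7893

Percentage change = ((1 + 0.34)^6 − 1) × 100% ≈ 478.9%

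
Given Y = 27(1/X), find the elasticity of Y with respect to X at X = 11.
Elasticity = -1

Elasticity = (dY/dX) · (X/Y)

dY/dX = -27/X²
At X = 11: dY/dX = -27/121, Y = 27/11

Elasticity = (-27/121) · (11 / (27/11)) = -1

Interpretation: for a small percentage change in X, the percentage change in Y is approximately -1.00 times as large.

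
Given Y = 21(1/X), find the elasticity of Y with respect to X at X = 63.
Elasticity = -1

Elasticity = (dY/dX) · (X/Y)

dY/dX = -21/X²
At X = 63: dY/dX = -1/189, Y = 1/3

Elasticity = (-1/189) · (63 / (1/3)) = -1

Interpretation: for a small percentage change in X, the percentage change in Y is approximately -1.00 times as large.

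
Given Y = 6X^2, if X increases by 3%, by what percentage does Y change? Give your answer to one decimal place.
6.1%

For Y = 6X^2:
If X → X(1 + 0.03)
Then Y → Y · (1 + 0.03)^2
     = Y · 1.0609

Percentage change = ((1 + 0.03)^2 − 1) × 100% ≈ 6.1%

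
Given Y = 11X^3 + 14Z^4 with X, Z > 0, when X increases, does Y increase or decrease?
Y increases

Taking the partial derivative:
∂Y/∂X = 33X^2

∂Y/∂X = 33X^2 > 0 (assuming positive values)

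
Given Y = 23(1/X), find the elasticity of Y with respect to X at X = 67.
Elasticity = -1

Elasticity = (dY/dX) · (X/Y)

dY/dX = -23/X²
At X = 67: dY/dX = -23/4489, Y = 23/67

Elasticity = (-23/4489) · (67 / (23/67)) = -1

Interpretation: for a small percentage change in X, the percentage change in Y is approximately -1.00 times as large.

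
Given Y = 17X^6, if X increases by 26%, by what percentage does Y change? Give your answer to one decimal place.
300.2%

For Y = 17X^6:
If X → X(1 + 0.26)
Then Y → Y · (1 + 0.26)^6
     ≈ Y · 4.0015

Percentage change = ((1 + 0.26)^6 − 1) × 100% ≈ 300.2%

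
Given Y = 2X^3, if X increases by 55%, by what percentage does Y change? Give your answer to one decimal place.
272.4%

For Y = 2X^3:
If X → X(1 + 0.55)
Then Y → Y · (1 + 0.55)^3
     ≈ Y · 3.7239

Percentage change = ((1 + 0.55)^3 − 1) × 100% ≈ 272.4%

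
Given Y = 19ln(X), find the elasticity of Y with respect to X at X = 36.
Elasticity = 1/ln(36) ≈ 0.2791

Elasticity = (dY/dX) · (X/Y)

dY/dX = 19/X
At X = 36: dY/dX = 19/36, Y = 19·ln(36)

Elasticity = (19/36) · (36 / (19·ln(36))) = 1/ln(36) ≈ 0.2791

Interpretation: for a small percentage change in X, the percentage change in Y is approximately 0.28 times as large.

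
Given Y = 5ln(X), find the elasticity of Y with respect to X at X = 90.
Elasticity = 1/ln(90) ≈ 0.2222

Elasticity = (dY/dX) · (X/Y)

dY/dX = 5/X
At X = 90: dY/dX = 1/18, Y = 5·ln(90)

Elasticity = (1/18) · (90 / (5·ln(90))) = 1/ln(90) ≈ 0.2222

Interpretation: for a small percentage change in X, the percentage change in Y is approximately 0.22 times as large.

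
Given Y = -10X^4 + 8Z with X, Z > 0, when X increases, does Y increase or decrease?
Y decreases

Taking the partial derivative:
∂Y/∂X = -40X^3

∂Y/∂X = -40X^3 < 0 (assuming positive values)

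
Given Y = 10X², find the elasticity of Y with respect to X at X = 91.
Elasticity = 2

Elasticity = (dY/dX) · (X/Y)

dY/dX = 20·X
At X = 91: dY/dX = 1820, Y = 82810

Elasticity = 1820 · (91 / 82810) = 2

Interpretation: for a small percentage change in X, the percentage change in Y is approximately 2.00 times as large.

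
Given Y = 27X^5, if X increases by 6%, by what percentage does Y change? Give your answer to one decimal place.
33.8%

For Y = 27X^5:
If X → X(1 + 0.06)
Then Y → Y · (1 + 0.06)^5
     ≈ Y · 1.3382

Percentage change = ((1 + 0.06)^5 − 1) × 100% ≈ 33.8%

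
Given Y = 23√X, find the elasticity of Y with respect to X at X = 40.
Elasticity = 1/2

Elasticity = (dY/dX) · (X/Y)

dY/dX = 23/(2·√X)
At X = 40: dY/dX = 23·√10/40, Y = 46·√10

Elasticity = (23·√10/40) · (40 / (46·√10)) = 1/2

Interpretation: for a small percentage change in X, the percentage change in Y is approximately 0.50 times as large.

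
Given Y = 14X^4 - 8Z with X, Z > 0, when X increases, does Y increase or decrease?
Y increases

Taking the partial derivative:
∂Y/∂X = 56X^3

∂Y/∂X = 56X^3 > 0 (assuming positive values)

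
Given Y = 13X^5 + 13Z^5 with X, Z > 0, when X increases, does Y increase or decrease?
Y increases

Taking the partial derivative:
∂Y/∂X = 65X^4

∂Y/∂X = 65X^4 > 0 (assuming positive values)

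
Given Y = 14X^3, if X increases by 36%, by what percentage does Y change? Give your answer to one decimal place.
151.5%

For Y = 14X^3:
If X → X(1 + 0.36)
Then Y → Y · (1 + 0.36)^3
     ≈ Y · 2.5155

Percentage change = ((1 + 0.36)^3 − 1) × 100% ≈ 151.5%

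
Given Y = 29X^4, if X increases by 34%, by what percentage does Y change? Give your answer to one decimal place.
222.4%

For Y = 29X^4:
If X → X(1 + 0.34)
Then Y → Y · (1 + 0.34)^4
     ≈ Y · 3.2242

Percentage change = ((1 + 0.34)^4 − 1) × 100% ≈ 222.4%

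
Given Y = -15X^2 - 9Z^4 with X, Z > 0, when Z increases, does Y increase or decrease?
Y decreases

Taking the partial derivative:
∂Y/∂Z = -36Z^3

∂Y/∂Z = -36Z^3 < 0 (assuming positive values)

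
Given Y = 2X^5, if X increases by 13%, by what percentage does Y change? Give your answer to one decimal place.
84.2%

For Y = 2X^5:
If X → X(1 + 0.13)
Then Y → Y · (1 + 0.13)^5
     ≈ Y · 1.8424

Percentage change = ((1 + 0.13)^5 − 1) × 100% ≈ 84.2%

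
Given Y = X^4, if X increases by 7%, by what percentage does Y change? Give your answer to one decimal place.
31.1%

For Y = X^4:
If X → X(1 + 0.07)
Then Y → Y · (1 + 0.07)^4
     ≈ Y · 1.3108

Percentage change = ((1 + 0.07)^4 − 1) × 100% ≈ 31.1%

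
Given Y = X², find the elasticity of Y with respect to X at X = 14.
Elasticity = 2

Elasticity = (dY/dX) · (X/Y)

dY/dX = 2·X
At X = 14: dY/dX = 28, Y = 196

Elasticity = 28 · (14 / 196) = 2

Interpretation: for a small percentage change in X, the percentage change in Y is approximately 2.00 times as large.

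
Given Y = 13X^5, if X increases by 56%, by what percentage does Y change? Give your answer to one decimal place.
823.9%

For Y = 13X^5:
If X → X(1 + 0.56)
Then Y → Y · (1 + 0.56)^5
     ≈ Y · 9.2390

Percentage change = ((1 + 0.56)^5 − 1) × 100% ≈ 823.9%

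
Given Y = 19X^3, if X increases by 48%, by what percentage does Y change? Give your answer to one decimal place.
224.2%

For Y = 19X^3:
If X → X(1 + 0.48)
Then Y → Y · (1 + 0.48)^3
     ≈ Y · 3.2418

Percentage change = ((1 + 0.48)^3 − 1) × 100% ≈ 224.2%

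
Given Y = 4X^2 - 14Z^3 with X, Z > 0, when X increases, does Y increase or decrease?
Y increases

Taking the partial derivative:
∂Y/∂X = 8X

∂Y/∂X = 8X > 0 (assuming positive values)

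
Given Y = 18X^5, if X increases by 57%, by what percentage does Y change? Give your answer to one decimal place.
853.9%

For Y = 18X^5:
If X → X(1 + 0.57)
Then Y → Y · (1 + 0.57)^5
     ≈ Y · 9.5389

Percentage change = ((1 + 0.57)^5 − 1) × 100% ≈ 853.9%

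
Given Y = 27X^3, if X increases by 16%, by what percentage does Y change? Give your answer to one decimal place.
56.1%

For Y = 27X^3:
If X → X(1 + 0.16)
Then Y → Y · (1 + 0.16)^3
     ≈ Y · 1.5609

Percentage change = ((1 + 0.16)^3 − 1) × 100% ≈ 56.1%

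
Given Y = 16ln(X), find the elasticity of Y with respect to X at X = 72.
Elasticity = 1/ln(72) ≈ 0.2338

Elasticity = (dY/dX) · (X/Y)

dY/dX = 16/X
At X = 72: dY/dX = 2/9, Y = 16·ln(72)

Elasticity = (2/9) · (72 / (16·ln(72))) = 1/ln(72) ≈ 0.2338

Interpretation: for a small percentage change in X, the percentage change in Y is approximately 0.23 times as large.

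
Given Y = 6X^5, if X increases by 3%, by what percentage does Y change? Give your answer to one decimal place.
15.9%

For Y = 6X^5:
If X → X(1 + 0.03)
Then Y → Y · (1 + 0.03)^5
     ≈ Y · 1.1593

Percentage change = ((1 + 0.03)^5 − 1) × 100% ≈ 15.9%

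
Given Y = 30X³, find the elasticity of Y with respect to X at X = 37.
Elasticity = 3

Elasticity = (dY/dX) · (X/Y)

dY/dX = 90·X²
At X = 37: dY/dX = 123210, Y = 1519590

Elasticity = 123210 · (37 / 1519590) = 3

Interpretation: for a small percentage change in X, the percentage change in Y is approximately 3.00 times as large.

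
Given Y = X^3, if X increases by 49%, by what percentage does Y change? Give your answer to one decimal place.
230.8%

For Y = X^3:
If X → X(1 + 0.49)
Then Y → Y · (1 + 0.49)^3
     ≈ Y · 3.3079

Percentage change = ((1 + 0.49)^3 − 1) × 100% ≈ 230.8%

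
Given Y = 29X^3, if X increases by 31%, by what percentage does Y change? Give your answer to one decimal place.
124.8%

For Y = 29X^3:
If X → X(1 + 0.31)
Then Y → Y · (1 + 0.31)^3
     ≈ Y · 2.2481

Percentage change = ((1 + 0.31)^3 − 1) × 100% ≈ 124.8%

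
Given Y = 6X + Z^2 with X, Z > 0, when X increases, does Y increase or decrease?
Y increases

Taking the partial derivative:
∂Y/∂X = 6

∂Y/∂X = 6 > 0 (assuming positive values)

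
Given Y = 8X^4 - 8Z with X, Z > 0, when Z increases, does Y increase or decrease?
Y decreases

Taking the partial derivative:
∂Y/∂Z = -8

∂Y/∂Z = -8 < 0 (assuming positive values)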